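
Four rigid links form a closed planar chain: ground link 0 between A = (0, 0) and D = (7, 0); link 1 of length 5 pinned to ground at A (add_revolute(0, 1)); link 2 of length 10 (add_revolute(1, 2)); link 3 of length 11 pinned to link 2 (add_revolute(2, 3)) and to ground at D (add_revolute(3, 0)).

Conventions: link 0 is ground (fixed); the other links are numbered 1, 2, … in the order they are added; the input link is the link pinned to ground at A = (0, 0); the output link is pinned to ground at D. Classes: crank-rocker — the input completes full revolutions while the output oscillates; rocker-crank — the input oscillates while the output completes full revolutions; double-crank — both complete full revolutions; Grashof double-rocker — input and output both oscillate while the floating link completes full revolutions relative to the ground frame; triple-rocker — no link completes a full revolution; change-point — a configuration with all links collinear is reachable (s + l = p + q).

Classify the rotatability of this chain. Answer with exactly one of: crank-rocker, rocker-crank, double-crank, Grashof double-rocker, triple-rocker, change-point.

lengths: ground=7, input=5, coupler=10, output=11
sorted: s=5 (shortest), l=11 (longest), p+q=17
s + l = 16 vs p + q = 17
s + l < p + q (Grashof) with shortest = input link → crank-rocker

crank-rocker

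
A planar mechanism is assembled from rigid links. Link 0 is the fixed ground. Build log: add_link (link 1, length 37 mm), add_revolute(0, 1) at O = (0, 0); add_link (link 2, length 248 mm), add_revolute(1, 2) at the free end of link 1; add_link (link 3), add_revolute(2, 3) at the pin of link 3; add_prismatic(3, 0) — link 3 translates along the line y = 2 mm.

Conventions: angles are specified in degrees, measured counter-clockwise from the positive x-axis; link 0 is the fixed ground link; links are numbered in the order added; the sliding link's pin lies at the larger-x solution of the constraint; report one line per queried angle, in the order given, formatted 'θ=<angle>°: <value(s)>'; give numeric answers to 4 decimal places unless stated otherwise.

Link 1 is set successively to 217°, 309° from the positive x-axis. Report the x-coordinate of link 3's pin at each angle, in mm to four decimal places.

geometry: r = 37 mm, L = 248 mm, e = 2 mm
θ=217°: crank pin P = (r cos θ, r sin θ) = (-29.549514, -22.267156)
θ=217°: h = r sin θ − e = -22.267156 − 2 = -24.267156
θ=217°: x = r cos θ + √(L² − h²) = -29.549514 + 246.809856 = 217.260342
θ=309°: crank pin P = (r cos θ, r sin θ) = (23.284854, -28.754401)
θ=309°: h = r sin θ − e = -28.754401 − 2 = -30.754401
θ=309°: x = r cos θ + √(L² − h²) = 23.284854 + 246.085690 = 269.370545

θ=217°: 217.2603
θ=309°: 269.3705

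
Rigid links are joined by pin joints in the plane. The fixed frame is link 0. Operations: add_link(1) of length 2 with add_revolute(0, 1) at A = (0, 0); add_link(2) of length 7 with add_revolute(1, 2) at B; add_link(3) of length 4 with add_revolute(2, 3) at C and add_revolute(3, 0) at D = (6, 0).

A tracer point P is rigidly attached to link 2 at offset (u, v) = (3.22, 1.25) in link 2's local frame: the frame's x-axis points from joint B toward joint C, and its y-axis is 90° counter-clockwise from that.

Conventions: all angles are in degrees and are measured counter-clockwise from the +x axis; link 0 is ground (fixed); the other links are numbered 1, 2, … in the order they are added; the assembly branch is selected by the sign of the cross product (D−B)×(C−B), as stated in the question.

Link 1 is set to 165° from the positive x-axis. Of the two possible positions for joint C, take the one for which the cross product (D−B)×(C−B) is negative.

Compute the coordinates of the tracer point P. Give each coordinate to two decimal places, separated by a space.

A=(0,0), D=(6.00,0)
B = A + 2.00·(cos165°, sin165°) = (-1.9319, 0.5176)
|BD| = 7.9487
circle(B,7.00) ∩ circle(D,4.00): a=6.0502, h=3.5207
  candidates: C₊=(4.3347,3.6369) cross=27.985; C₋=(3.8762,-3.3896) cross=-27.985
  branch - wants cross < 0 → take C=(3.8762,-3.3896) (cross=-27.985)
ex = (C−B)/|BC| = (0.8297,-0.5582); ey = (0.5582,0.8297)
P = B + 3.22·ex + 1.25·ey = (1.4376,-0.2425)

1.44 -0.24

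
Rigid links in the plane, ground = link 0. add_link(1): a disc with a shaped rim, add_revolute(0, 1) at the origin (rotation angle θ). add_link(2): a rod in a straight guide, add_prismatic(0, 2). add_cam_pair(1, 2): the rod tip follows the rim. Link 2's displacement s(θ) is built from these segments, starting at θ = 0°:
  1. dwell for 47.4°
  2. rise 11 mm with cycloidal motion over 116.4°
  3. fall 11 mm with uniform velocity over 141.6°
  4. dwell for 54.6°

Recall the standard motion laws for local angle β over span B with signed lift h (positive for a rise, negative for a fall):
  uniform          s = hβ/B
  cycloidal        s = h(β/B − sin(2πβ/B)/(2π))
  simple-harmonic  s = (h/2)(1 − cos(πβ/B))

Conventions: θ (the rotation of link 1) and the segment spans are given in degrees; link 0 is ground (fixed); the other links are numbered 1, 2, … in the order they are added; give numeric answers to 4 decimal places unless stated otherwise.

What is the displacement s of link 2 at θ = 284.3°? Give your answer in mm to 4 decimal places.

segment 1 (0° to 47.4°, dwell): s unchanged at 0.0000
segment 2 (47.4° to 163.8°, cycloidal, h = 11) is passed completely: s = 0.0000 + (11) = 11.0000
θ = 284.3° falls in segment 3 (163.8° to 305.4°, uniform, h = -11): β = 284.3 − 163.8 = 120.5°, B = 141.6°; Δs = -11·120.5/141.6 = -9.3609; s = 11.0000 − 9.3609 = 1.6391

1.6391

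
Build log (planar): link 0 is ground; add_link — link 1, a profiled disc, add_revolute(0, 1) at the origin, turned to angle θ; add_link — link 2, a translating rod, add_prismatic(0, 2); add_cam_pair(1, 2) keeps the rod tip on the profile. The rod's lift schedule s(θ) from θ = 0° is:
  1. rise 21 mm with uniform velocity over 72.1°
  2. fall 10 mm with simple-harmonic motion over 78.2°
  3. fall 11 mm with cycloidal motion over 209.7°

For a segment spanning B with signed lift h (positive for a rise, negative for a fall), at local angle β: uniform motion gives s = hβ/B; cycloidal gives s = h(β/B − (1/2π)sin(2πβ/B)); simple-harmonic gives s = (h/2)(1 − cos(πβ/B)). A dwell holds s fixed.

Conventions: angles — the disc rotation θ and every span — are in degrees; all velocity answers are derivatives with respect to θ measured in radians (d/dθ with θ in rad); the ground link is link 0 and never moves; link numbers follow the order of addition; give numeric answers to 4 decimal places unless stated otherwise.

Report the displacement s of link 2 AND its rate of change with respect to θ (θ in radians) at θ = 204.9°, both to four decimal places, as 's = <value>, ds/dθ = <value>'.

seg 1 [0°–72.1°] uniform, h=21: full span → s += 21 → s = 21.0000
seg 2 [72.1°–150.3°] simple-harmonic, h=-10: full span → s += -10 → s = 11.0000
seg 3 [150.3°–360°] cycloidal, h=-11: θ=204.9° here. β=54.6, B=209.7. -11·(0.2604 − sin(2π·0.2604)/(2π)) = -1.1171 → s = 9.8829
velocity in seg [150.3°–360°] (cycloidal), θ in radians: β = 54.6° = 0.9529 rad, B = 209.7° = 3.6600 rad; ds/dθ = (h/B)(1 − cos(2πβ/B)) = ((-11)/3.6600)(1 − cos(2π·0.2604)) = -3.201228 mm/rad

s = 9.8829, ds/dθ = -3.2012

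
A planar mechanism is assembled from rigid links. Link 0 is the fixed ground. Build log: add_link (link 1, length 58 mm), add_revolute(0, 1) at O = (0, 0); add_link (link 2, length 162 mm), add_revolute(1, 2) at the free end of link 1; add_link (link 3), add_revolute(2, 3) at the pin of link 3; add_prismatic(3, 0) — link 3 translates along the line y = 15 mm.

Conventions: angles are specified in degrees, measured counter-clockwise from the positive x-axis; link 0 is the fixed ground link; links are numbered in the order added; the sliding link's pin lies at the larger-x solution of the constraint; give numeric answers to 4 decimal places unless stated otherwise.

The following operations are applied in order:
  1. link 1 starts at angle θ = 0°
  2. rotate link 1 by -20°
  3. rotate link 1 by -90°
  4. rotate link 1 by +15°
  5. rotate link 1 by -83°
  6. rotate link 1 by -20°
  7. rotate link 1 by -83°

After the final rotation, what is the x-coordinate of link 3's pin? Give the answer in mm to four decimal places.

geometry: r = 58 mm, L = 162 mm, e = 15 mm; θ starts at 0°
rotate link 1 by -20°: θ ← 0° -20° = -20°
rotate link 1 by -90°: θ ← -20° -90° = -110°
rotate link 1 by +15°: θ ← -110° +15° = -95°
rotate link 1 by -83°: θ ← -95° -83° = -178°
rotate link 1 by -20°: θ ← -178° -20° = -198°
rotate link 1 by -83°: θ ← -198° -83° = -281°
crank pin P = (r cos θ, r sin θ) = (11.066922, 56.934377)
h = r sin θ − e = 56.934377 − 15 = 41.934377
x = r cos θ + √(L² − h²) = 11.066922 + 156.478459 = 167.545380

167.5454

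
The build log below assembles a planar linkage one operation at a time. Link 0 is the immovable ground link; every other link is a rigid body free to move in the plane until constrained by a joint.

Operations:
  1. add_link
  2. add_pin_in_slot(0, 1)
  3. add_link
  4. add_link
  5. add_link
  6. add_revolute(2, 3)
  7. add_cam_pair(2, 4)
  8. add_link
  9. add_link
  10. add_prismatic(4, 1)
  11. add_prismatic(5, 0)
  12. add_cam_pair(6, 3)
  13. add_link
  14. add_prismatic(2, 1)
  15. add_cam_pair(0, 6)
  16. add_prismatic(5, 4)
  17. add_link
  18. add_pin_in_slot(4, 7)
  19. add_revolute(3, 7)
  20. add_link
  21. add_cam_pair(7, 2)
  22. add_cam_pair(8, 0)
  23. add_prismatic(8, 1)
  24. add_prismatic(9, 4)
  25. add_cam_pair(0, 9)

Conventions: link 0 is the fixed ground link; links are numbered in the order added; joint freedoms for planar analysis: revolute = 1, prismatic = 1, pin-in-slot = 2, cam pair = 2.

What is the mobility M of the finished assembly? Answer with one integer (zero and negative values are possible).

link 0 = ground. State L|J1|J2 = 1|0|0
+link1  2|0|0
PS(0,1) f=2→J2  2|0|1
+link2  3|0|1
+link3  4|0|1
+link4  5|0|1
R(2,3) f=1→J1  5|1|1
C(2,4) f=2→J2  5|1|2
+link5  6|1|2
+link6  7|1|2
P(4,1) f=1→J1  7|2|2
P(5,0) f=1→J1  7|3|2
C(6,3) f=2→J2  7|3|3
+link7  8|3|3
P(2,1) f=1→J1  8|4|3
C(0,6) f=2→J2  8|4|4
P(5,4) f=1→J1  8|5|4
+link8  9|5|4
PS(4,7) f=2→J2  9|5|5
R(3,7) f=1→J1  9|6|5
+link9  10|6|5
C(7,2) f=2→J2  10|6|6
C(8,0) f=2→J2  10|6|7
P(8,1) f=1→J1  10|7|7
P(9,4) f=1→J1  10|8|7
C(0,9) f=2→J2  10|8|8
M = 3(10−1)−2·8−8 = 27−16−8 = 3

M = 3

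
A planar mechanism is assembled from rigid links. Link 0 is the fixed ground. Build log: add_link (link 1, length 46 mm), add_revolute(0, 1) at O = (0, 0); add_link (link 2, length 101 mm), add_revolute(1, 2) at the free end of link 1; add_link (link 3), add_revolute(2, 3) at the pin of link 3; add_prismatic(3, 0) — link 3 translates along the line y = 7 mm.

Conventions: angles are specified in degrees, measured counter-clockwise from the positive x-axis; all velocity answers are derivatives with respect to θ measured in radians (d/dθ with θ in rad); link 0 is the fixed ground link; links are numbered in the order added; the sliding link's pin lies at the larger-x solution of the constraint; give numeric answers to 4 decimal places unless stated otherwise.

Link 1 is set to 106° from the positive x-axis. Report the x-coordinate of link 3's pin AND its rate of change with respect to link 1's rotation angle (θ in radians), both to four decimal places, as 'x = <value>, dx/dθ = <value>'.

geometry: r = 46 mm, L = 101 mm, e = 7 mm
crank pin P = (r cos θ, r sin θ) = (-12.679318, 44.218038)
h = r sin θ − e = 44.218038 − 7 = 37.218038
x = r cos θ + √(L² − h²) = -12.679318 + 93.892586 = 81.213267
dx/dθ = −r sin θ − h·r cos θ/√(L² − h²) (θ in radians; h = 37.218038) = -39.192089

x = 81.2133, dx/dθ = -39.1921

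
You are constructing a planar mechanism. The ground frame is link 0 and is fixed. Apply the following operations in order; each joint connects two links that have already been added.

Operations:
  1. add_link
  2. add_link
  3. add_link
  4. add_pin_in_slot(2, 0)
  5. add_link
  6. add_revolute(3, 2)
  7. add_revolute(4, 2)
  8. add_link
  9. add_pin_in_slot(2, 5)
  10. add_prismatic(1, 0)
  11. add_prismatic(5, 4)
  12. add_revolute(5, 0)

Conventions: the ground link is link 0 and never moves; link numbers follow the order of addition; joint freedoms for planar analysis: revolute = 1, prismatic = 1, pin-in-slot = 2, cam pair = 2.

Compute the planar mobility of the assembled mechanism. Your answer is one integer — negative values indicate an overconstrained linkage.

ground; <1,0,0>
#1 <2,0,0>
#2 <3,0,0>
#3 <4,0,0>
PS:2↔0 J2 <4,0,1>
#4 <5,0,1>
R:3↔2 J1 <5,1,1>
R:4↔2 J1 <5,2,1>
#5 <6,2,1>
PS:2↔5 J2 <6,2,2>
P:1↔0 J1 <6,3,2>
P:5↔4 J1 <6,4,2>
R:5↔0 J1 <6,5,2>
3×5 − 2×5 − 1×2 = 3

M = 3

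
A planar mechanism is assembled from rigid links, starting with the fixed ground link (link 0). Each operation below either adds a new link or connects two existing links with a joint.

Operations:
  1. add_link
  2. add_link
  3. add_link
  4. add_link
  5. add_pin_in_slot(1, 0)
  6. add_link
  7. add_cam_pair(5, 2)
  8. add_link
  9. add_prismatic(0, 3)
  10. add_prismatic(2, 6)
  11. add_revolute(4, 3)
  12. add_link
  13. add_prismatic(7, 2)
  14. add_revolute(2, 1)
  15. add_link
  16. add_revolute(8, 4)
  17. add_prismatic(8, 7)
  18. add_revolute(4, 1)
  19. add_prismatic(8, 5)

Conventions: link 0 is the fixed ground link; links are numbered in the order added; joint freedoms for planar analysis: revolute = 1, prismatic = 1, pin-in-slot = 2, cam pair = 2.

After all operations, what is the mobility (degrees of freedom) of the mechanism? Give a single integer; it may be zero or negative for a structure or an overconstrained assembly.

L=1 J1=0 J2=0
add link → L=2 J1=0 J2=0
add link → L=3 J1=0 J2=0
add link → L=4 J1=0 J2=0
add link → L=5 J1=0 J2=0
PS@1,0 dof=2 J2 → L=5 J1=0 J2=1
add link → L=6 J1=0 J2=1
C@5,2 dof=2 J2 → L=6 J1=0 J2=2
add link → L=7 J1=0 J2=2
P@0,3 dof=1 J1 → L=7 J1=1 J2=2
P@2,6 dof=1 J1 → L=7 J1=2 J2=2
R@4,3 dof=1 J1 → L=7 J1=3 J2=2
add link → L=8 J1=3 J2=2
P@7,2 dof=1 J1 → L=8 J1=4 J2=2
R@2,1 dof=1 J1 → L=8 J1=5 J2=2
add link → L=9 J1=5 J2=2
R@8,4 dof=1 J1 → L=9 J1=6 J2=2
P@8,7 dof=1 J1 → L=9 J1=7 J2=2
R@4,1 dof=1 J1 → L=9 J1=8 J2=2
P@8,5 dof=1 J1 → L=9 J1=9 J2=2
M=3(L−1)−2J1−J2=3·8−2·9−2=4

M = 4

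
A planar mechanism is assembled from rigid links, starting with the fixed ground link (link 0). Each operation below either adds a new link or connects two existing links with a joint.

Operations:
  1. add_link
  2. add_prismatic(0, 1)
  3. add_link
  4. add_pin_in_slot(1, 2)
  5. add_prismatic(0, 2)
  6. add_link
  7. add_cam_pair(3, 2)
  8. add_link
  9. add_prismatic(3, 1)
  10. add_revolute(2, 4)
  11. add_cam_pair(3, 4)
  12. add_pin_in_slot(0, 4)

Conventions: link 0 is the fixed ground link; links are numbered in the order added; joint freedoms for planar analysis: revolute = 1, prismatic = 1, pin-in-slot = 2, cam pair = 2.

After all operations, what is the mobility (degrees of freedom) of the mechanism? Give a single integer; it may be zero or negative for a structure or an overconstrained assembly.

ground; <1,0,0>
#1 <2,0,0>
P:0↔1 J1 <2,1,0>
#2 <3,1,0>
PS:1↔2 J2 <3,1,1>
P:0↔2 J1 <3,2,1>
#3 <4,2,1>
C:3↔2 J2 <4,2,2>
#4 <5,2,2>
P:3↔1 J1 <5,3,2>
R:2↔4 J1 <5,4,2>
C:3↔4 J2 <5,4,3>
PS:0↔4 J2 <5,4,4>
3×4 − 2×4 − 1×4 = 0

M = 0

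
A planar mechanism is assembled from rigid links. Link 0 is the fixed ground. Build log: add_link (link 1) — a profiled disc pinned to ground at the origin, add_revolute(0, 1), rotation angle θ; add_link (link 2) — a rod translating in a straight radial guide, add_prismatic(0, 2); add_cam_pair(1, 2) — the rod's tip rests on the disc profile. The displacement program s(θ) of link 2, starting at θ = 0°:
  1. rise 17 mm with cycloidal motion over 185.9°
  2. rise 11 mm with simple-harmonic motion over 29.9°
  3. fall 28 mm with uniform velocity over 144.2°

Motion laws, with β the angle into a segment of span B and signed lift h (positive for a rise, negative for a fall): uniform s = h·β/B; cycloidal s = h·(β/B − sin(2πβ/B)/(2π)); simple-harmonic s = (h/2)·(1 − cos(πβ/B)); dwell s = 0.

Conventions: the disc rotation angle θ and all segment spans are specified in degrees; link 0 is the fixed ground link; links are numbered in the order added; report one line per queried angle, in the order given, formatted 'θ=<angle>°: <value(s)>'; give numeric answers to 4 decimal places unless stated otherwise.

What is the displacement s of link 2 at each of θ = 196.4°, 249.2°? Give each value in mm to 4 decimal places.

seg 1 [0°–185.9°] cycloidal, h=17: full span → s += 17 → s = 17.0000
seg 2 [185.9°–215.8°] simple-harmonic, h=11: θ=196.4° here. β=10.5, B=29.9. 11/2·(1 − cos(π·0.3512)) = 3.0211 → s = 20.0211
seg 2 [185.9°–215.8°] simple-harmonic, h=11: full span → s += 11 → s = 28.0000
seg 3 [215.8°–360°] uniform, h=-28: θ=249.2° here. β=33.4, B=144.2. -28·33.4/144.2 = -6.4854 → s = 21.5146

θ=196.4°: 20.0211
θ=249.2°: 21.5146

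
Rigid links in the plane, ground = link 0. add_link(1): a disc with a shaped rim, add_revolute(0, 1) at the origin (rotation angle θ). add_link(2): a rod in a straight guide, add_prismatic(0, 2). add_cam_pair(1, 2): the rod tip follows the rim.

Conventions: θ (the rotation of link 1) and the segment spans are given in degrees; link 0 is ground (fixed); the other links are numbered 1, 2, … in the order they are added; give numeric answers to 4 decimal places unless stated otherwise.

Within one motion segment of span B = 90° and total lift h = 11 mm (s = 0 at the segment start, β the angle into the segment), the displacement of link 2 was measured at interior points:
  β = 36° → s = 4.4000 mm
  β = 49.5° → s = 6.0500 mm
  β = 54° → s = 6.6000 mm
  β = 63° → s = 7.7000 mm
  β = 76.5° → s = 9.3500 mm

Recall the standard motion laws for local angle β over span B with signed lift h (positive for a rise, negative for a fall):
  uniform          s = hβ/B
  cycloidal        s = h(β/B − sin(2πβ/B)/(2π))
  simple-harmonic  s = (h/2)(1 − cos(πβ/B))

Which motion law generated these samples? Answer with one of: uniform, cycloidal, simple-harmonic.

candidates at β/B = r: uniform s = h·r (linear in β); cycloidal s = h·(r − sin(2πr)/(2π)); simple-harmonic s = (h/2)(1 − cos(πr))
β=36°: printed 4.4000 | uniform 4.4000, cycloidal 3.3710, simple-harmonic 3.8004
β=49.5°: printed 6.0500 | uniform 6.0500, cycloidal 6.5910, simple-harmonic 6.3604
β=54°: printed 6.6000 | uniform 6.6000, cycloidal 7.6290, simple-harmonic 7.1996
β=63°: printed 7.7000 | uniform 7.7000, cycloidal 9.3650, simple-harmonic 8.7328
β=76.5°: printed 9.3500 | uniform 9.3500, cycloidal 10.7663, simple-harmonic 10.4005
only one law matches every sample → uniform

uniform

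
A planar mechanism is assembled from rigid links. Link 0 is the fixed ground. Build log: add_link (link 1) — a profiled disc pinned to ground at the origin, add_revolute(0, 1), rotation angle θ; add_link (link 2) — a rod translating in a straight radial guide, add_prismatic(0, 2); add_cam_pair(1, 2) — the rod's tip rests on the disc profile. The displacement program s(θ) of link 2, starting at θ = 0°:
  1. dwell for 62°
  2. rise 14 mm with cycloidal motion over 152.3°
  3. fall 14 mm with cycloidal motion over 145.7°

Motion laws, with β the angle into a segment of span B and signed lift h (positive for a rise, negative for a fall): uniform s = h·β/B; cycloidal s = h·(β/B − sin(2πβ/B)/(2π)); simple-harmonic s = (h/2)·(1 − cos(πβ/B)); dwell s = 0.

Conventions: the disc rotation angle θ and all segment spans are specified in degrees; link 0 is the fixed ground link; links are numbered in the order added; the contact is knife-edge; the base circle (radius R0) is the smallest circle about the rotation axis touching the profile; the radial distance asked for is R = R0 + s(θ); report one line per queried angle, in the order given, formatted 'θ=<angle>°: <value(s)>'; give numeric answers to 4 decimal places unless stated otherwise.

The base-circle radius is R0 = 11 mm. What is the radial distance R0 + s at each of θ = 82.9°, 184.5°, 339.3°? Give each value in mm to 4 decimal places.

seg 1 [0°–62°] dwell: s stays 0.0000
seg 2 [62°–214.3°] cycloidal, h=14: θ=82.9° here. β=20.9, B=152.3. 14·(0.1372 − sin(2π·0.1372)/(2π)) = 0.2294 → s = 0.2294
seg 2 [62°–214.3°] cycloidal, h=14: θ=184.5° here. β=122.5, B=152.3. 14·(0.8043 − sin(2π·0.8043)/(2π)) = 13.3603 → s = 13.3603
seg 2 [62°–214.3°] cycloidal, h=14: full span → s += 14 → s = 14.0000
seg 3 [214.3°–360°] cycloidal, h=-14: θ=339.3° here. β=125, B=145.7. -14·(0.8579 − sin(2π·0.8579)/(2π)) = -13.7462 → s = 0.2538
θ=82.9°: R = R0 + s = 11 + 0.2294 = 11.2294
θ=184.5°: R = R0 + s = 11 + 13.3603 = 24.3603
θ=339.3°: R = R0 + s = 11 + 0.2538 = 11.2538

θ=82.9°: 11.2294
θ=184.5°: 24.3603
θ=339.3°: 11.2538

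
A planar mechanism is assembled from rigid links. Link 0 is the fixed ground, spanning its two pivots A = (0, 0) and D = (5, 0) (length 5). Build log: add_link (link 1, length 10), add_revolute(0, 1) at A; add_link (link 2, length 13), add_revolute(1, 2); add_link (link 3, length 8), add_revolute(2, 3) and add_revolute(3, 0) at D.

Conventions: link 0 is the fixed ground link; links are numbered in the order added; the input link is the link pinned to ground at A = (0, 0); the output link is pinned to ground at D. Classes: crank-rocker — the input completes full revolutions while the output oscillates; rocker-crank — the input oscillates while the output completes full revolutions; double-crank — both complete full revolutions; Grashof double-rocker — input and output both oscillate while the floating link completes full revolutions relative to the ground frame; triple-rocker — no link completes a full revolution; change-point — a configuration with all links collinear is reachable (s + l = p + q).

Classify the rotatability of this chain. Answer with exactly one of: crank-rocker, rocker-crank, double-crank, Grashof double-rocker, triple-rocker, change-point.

lengths: ground=5, input=10, coupler=13, output=8
sorted: s=5 (shortest), l=13 (longest), p+q=18
s + l = 18 vs p + q = 18
s + l = p + q → change-point (collinear configuration reachable)

change-point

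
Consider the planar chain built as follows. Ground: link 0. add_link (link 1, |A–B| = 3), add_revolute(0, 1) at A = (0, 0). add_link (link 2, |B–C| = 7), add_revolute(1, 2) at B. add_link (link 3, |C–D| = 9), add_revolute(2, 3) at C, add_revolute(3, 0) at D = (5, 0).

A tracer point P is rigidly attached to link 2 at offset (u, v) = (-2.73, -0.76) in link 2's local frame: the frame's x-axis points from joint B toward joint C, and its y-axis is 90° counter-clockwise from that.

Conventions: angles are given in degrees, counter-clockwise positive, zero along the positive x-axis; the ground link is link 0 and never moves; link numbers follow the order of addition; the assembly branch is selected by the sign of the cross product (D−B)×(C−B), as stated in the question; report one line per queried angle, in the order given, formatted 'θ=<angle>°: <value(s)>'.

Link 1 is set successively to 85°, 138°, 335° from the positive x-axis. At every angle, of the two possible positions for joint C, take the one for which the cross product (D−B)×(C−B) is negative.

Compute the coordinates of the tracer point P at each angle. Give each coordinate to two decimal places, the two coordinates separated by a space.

A=(0,0), D=(5.00,0)
θ=85°: B = A + 3.00·(cos85°, sin85°) = (0.2615, 2.9886)
θ=85°: |BD| = 5.6023
θ=85°: circle(B,7.00) ∩ circle(D,9.00): a=-0.0549, h=6.9998
θ=85°:   candidates: C₊=(3.9492,8.9384) cross=39.215; C₋=(-3.5190,-2.9027) cross=-39.215
θ=85°:   branch - wants cross < 0 → take C=(-3.5190,-2.9027) (cross=-39.215)
θ=85°: ex = (C−B)/|BC| = (-0.5401,-0.8416); ey = (0.8416,-0.5401)
θ=85°: P = B + -2.73·ex + -0.76·ey = (1.0962,5.6967)
θ=138°: B = A + 3.00·(cos138°, sin138°) = (-2.2294, 2.0074)
θ=138°: |BD| = 7.5030
θ=138°: circle(B,7.00) ∩ circle(D,9.00): a=1.6190, h=6.8102
θ=138°:   candidates: C₊=(1.1526,8.1362) cross=51.097; C₋=(-2.4915,-4.9877) cross=-51.097
θ=138°:   branch - wants cross < 0 → take C=(-2.4915,-4.9877) (cross=-51.097)
θ=138°: ex = (C−B)/|BC| = (-0.0374,-0.9993); ey = (0.9993,-0.0374)
θ=138°: P = B + -2.73·ex + -0.76·ey = (-2.8867,4.7639)
θ=335°: B = A + 3.00·(cos335°, sin335°) = (2.7189, -1.2679)
θ=335°: |BD| = 2.6097
θ=335°: circle(B,7.00) ∩ circle(D,9.00): a=-4.8260, h=5.0705
θ=335°:   candidates: C₊=(-3.9626,0.8195) cross=13.233; C₋=(0.9640,-8.0443) cross=-13.233
θ=335°:   branch - wants cross < 0 → take C=(0.9640,-8.0443) (cross=-13.233)
θ=335°: ex = (C−B)/|BC| = (-0.2507,-0.9681); ey = (0.9681,-0.2507)
θ=335°: P = B + -2.73·ex + -0.76·ey = (2.6676,1.5655)

θ=85°: 1.10 5.70
θ=138°: -2.89 4.76
θ=335°: 2.67 1.57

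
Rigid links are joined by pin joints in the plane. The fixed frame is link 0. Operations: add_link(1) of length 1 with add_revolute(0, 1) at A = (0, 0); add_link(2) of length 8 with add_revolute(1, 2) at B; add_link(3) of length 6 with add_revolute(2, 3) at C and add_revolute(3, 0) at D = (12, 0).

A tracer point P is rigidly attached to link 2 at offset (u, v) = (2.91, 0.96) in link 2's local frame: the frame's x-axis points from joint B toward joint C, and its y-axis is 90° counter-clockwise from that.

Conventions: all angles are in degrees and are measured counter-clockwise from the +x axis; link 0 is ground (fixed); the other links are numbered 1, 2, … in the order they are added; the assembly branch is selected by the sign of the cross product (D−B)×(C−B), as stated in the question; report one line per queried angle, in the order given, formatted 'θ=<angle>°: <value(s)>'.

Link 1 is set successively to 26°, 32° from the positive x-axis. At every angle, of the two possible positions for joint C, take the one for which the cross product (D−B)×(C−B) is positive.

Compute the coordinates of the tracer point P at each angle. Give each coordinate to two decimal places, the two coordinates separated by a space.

A=(0,0), D=(12.00,0)
θ=26°: B = A + 1.00·(cos26°, sin26°) = (0.8988, 0.4384)
θ=26°: |BD| = 11.1099
θ=26°: circle(B,8.00) ∩ circle(D,6.00): a=6.8151, h=4.1898
θ=26°:   candidates: C₊=(7.8739,4.3560) cross=46.549; C₋=(7.5432,-4.0171) cross=-46.549
θ=26°:   branch + wants cross > 0 → take C=(7.8739,4.3560) (cross=46.549)
θ=26°: ex = (C−B)/|BC| = (0.8719,0.4897); ey = (-0.4897,0.8719)
θ=26°: P = B + 2.91·ex + 0.96·ey = (2.9659,2.7004)
θ=32°: B = A + 1.00·(cos32°, sin32°) = (0.8480, 0.5299)
θ=32°: |BD| = 11.1645
θ=32°: circle(B,8.00) ∩ circle(D,6.00): a=6.8362, h=4.1552
θ=32°:   candidates: C₊=(7.8738,4.3560) cross=46.391; C₋=(7.4794,-3.9451) cross=-46.391
θ=32°:   branch + wants cross > 0 → take C=(7.8738,4.3560) (cross=46.391)
θ=32°: ex = (C−B)/|BC| = (0.8782,0.4783); ey = (-0.4783,0.8782)
θ=32°: P = B + 2.91·ex + 0.96·ey = (2.9445,2.7647)

θ=26°: 2.97 2.70
θ=32°: 2.94 2.76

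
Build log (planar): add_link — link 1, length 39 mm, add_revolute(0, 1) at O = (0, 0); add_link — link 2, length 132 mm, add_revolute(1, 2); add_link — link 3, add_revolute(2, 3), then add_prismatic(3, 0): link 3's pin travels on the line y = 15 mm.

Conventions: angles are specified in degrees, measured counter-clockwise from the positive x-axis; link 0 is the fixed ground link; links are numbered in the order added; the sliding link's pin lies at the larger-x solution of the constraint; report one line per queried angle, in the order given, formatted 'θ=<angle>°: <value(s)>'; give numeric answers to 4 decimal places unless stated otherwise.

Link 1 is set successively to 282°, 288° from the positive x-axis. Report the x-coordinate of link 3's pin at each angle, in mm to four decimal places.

geometry: r = 39 mm, L = 132 mm, e = 15 mm
θ=282°: crank pin P = (r cos θ, r sin θ) = (8.108556, -38.147756)
θ=282°: h = r sin θ − e = -38.147756 − 15 = -53.147756
θ=282°: x = r cos θ + √(L² − h²) = 8.108556 + 120.827629 = 128.936185
θ=288°: crank pin P = (r cos θ, r sin θ) = (12.051663, -37.091204)
θ=288°: h = r sin θ − e = -37.091204 − 15 = -52.091204
θ=288°: x = r cos θ + √(L² − h²) = 12.051663 + 121.286877 = 133.338539

θ=282°: 128.9362
θ=288°: 133.3385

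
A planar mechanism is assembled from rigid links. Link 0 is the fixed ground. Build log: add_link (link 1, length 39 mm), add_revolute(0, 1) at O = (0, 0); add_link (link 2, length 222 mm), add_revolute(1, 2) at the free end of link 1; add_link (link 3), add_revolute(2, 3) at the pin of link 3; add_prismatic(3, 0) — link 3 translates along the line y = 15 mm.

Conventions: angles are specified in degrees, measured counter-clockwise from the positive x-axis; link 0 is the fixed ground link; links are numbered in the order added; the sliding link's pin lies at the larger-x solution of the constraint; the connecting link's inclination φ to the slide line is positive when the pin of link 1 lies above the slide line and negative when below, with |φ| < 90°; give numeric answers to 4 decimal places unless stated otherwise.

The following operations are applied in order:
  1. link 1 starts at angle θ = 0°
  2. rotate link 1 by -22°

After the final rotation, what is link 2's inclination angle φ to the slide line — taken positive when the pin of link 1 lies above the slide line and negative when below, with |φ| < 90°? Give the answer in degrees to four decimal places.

geometry: r = 39 mm, L = 222 mm, e = 15 mm; θ starts at 0°
rotate link 1 by -22°: θ ← 0° -22° = -22°
h = r sin θ − e = -14.609657 − 15 = -29.609657
sin φ = h / L = -29.609657 / 222 = -0.13337683
φ = arcsin(-0.13337683) = -7.664771°

-7.6648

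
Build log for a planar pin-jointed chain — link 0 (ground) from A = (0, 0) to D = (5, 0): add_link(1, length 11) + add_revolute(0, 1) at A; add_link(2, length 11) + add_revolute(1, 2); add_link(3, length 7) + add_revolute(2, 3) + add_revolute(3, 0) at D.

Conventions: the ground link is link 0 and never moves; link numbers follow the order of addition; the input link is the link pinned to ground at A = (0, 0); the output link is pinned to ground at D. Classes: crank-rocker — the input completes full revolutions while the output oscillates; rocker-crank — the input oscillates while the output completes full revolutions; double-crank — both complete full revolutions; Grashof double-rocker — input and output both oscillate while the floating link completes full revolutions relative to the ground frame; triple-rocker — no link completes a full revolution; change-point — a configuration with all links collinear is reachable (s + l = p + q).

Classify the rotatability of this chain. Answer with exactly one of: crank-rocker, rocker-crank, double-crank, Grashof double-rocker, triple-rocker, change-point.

lengths: ground=5, input=11, coupler=11, output=7
sorted: s=5 (shortest), l=11 (longest), p+q=18
s + l = 16 vs p + q = 18
s + l < p + q (Grashof) with shortest = ground link → double-crank

double-crank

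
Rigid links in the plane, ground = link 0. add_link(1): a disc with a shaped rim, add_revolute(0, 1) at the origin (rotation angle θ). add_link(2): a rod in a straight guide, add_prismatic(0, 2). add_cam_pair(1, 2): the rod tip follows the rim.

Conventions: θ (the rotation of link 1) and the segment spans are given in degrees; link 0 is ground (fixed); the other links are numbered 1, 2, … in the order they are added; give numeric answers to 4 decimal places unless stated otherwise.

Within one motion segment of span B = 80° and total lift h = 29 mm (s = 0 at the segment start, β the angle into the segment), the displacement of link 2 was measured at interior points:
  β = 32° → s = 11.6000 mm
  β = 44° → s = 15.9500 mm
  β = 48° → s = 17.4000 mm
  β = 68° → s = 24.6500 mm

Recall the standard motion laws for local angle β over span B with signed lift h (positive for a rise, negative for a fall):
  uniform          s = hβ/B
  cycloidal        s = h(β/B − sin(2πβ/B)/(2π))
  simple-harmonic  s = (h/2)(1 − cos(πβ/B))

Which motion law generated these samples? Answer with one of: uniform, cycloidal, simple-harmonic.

candidates at β/B = r: uniform s = h·r (linear in β); cycloidal s = h·(r − sin(2πr)/(2π)); simple-harmonic s = (h/2)(1 − cos(πr))
β=32°: printed 11.6000 | uniform 11.6000, cycloidal 8.8871, simple-harmonic 10.0193
β=44°: printed 15.9500 | uniform 15.9500, cycloidal 17.3763, simple-harmonic 16.7683
β=48°: printed 17.4000 | uniform 17.4000, cycloidal 20.1129, simple-harmonic 18.9807
β=68°: printed 24.6500 | uniform 24.6500, cycloidal 28.3840, simple-harmonic 27.4196
only one law matches every sample → uniform

uniform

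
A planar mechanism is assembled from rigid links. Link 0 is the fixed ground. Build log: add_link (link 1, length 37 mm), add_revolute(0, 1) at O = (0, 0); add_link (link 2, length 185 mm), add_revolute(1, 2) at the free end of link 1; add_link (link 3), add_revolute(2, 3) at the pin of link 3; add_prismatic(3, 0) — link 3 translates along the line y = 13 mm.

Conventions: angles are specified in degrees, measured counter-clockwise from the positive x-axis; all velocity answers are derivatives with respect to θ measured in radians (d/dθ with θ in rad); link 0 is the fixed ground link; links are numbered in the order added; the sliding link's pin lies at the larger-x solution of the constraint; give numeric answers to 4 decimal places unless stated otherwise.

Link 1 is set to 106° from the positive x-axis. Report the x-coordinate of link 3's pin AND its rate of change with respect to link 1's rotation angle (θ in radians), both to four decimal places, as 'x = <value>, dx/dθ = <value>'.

geometry: r = 37 mm, L = 185 mm, e = 13 mm
crank pin P = (r cos θ, r sin θ) = (-10.198582, 35.566683)
h = r sin θ − e = 35.566683 − 13 = 22.566683
x = r cos θ + √(L² − h²) = -10.198582 + 183.618476 = 173.419894
dx/dθ = −r sin θ − h·r cos θ/√(L² − h²) (θ in radians; h = 22.566683) = -34.313279

x = 173.4199, dx/dθ = -34.3133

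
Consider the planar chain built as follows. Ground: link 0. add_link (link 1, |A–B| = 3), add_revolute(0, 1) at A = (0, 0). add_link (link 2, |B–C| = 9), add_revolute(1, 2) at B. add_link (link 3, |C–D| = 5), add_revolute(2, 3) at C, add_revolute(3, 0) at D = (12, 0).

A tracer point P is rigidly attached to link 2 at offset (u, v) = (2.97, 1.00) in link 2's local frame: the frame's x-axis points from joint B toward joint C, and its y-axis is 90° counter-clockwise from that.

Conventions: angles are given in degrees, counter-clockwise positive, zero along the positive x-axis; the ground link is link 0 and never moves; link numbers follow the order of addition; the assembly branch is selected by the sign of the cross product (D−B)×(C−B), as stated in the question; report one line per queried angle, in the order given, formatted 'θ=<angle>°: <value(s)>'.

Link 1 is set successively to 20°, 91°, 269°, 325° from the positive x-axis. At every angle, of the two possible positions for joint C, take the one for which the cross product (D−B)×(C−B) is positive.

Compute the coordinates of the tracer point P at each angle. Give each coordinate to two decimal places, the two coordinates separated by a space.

A=(0,0), D=(12.00,0)
θ=20°: B = A + 3.00·(cos20°, sin20°) = (2.8191, 1.0261)
θ=20°: |BD| = 9.2381
θ=20°: circle(B,9.00) ∩ circle(D,5.00): a=7.6500, h=4.7411
θ=20°:   candidates: C₊=(10.9483,4.8881) cross=43.799; C₋=(9.8951,-4.5354) cross=-43.799
θ=20°:   branch + wants cross > 0 → take C=(10.9483,4.8881) (cross=43.799)
θ=20°: ex = (C−B)/|BC| = (0.9032,0.4291); ey = (-0.4291,0.9032)
θ=20°: P = B + 2.97·ex + 1.00·ey = (5.0726,3.2038)
θ=91°: B = A + 3.00·(cos91°, sin91°) = (-0.0524, 2.9995)
θ=91°: |BD| = 12.4200
θ=91°: circle(B,9.00) ∩ circle(D,5.00): a=8.4644, h=3.0583
θ=91°:   candidates: C₊=(8.9001,3.9231) cross=37.985; C₋=(7.4229,-2.0125) cross=-37.985
θ=91°:   branch + wants cross > 0 → take C=(8.9001,3.9231) (cross=37.985)
θ=91°: ex = (C−B)/|BC| = (0.9947,0.1026); ey = (-0.1026,0.9947)
θ=91°: P = B + 2.97·ex + 1.00·ey = (2.7993,4.2990)
θ=269°: B = A + 3.00·(cos269°, sin269°) = (-0.0524, -2.9995)
θ=269°: |BD| = 12.4200
θ=269°: circle(B,9.00) ∩ circle(D,5.00): a=8.4644, h=3.0583
θ=269°:   candidates: C₊=(7.4229,2.0125) cross=37.985; C₋=(8.9001,-3.9231) cross=-37.985
θ=269°:   branch + wants cross > 0 → take C=(7.4229,2.0125) (cross=37.985)
θ=269°: ex = (C−B)/|BC| = (0.8306,0.5569); ey = (-0.5569,0.8306)
θ=269°: P = B + 2.97·ex + 1.00·ey = (1.8576,-0.5150)
θ=325°: B = A + 3.00·(cos325°, sin325°) = (2.4575, -1.7207)
θ=325°: |BD| = 9.6964
θ=325°: circle(B,9.00) ∩ circle(D,5.00): a=7.7359, h=4.5996
θ=325°:   candidates: C₊=(9.2543,4.1787) cross=44.600; C₋=(10.8868,-4.8745) cross=-44.600
θ=325°:   branch + wants cross > 0 → take C=(9.2543,4.1787) (cross=44.600)
θ=325°: ex = (C−B)/|BC| = (0.7552,0.6555); ey = (-0.6555,0.7552)
θ=325°: P = B + 2.97·ex + 1.00·ey = (4.0449,0.9813)

θ=20°: 5.07 3.20
θ=91°: 2.80 4.30
θ=269°: 1.86 -0.51
θ=325°: 4.04 0.98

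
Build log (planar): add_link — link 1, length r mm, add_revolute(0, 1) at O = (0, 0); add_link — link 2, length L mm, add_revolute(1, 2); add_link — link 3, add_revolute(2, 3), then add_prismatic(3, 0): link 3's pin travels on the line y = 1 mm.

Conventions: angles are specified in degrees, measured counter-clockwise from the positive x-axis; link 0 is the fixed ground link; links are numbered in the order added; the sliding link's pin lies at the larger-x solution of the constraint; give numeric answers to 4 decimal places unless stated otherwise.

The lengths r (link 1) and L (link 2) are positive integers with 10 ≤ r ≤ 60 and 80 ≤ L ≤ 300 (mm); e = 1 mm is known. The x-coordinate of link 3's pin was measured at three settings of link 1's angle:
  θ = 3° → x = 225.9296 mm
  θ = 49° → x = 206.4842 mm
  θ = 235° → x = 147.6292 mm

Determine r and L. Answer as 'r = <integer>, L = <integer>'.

constraint per measurement: (x − r cos θ)² + (r sin θ − e)² = L²
subtracting the θ₁ and θ₂ equations cancels the r² and L² terms:
r = (x₁² − x₂²) / (2[(x₁cos θ₁ + e sin θ₁) − (x₂cos θ₂ + e sin θ₂)]) = 47.0000 → r = 47
L² = (x₁ − r cos θ₁)² + (r sin θ₁ − e)² = 32040.9873 → L = 179.0000 → L = 179
check at θ₃=235°: x = 147.6292 (printed 147.6292) ✓

r = 47, L = 179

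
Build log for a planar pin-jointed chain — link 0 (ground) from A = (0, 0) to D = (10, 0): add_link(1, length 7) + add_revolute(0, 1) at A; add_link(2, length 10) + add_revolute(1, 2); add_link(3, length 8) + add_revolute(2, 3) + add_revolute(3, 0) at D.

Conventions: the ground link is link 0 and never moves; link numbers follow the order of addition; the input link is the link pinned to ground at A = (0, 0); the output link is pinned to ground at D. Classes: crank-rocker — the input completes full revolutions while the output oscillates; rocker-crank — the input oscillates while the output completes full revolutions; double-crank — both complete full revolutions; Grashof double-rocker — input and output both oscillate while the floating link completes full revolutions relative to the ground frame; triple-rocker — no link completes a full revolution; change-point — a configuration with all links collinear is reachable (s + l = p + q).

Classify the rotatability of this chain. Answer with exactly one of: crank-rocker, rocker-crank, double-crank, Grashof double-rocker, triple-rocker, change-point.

lengths: ground=10, input=7, coupler=10, output=8
sorted: s=7 (shortest), l=10 (longest), p+q=18
s + l = 17 vs p + q = 18
s + l < p + q (Grashof) with shortest = input link → crank-rocker

crank-rocker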